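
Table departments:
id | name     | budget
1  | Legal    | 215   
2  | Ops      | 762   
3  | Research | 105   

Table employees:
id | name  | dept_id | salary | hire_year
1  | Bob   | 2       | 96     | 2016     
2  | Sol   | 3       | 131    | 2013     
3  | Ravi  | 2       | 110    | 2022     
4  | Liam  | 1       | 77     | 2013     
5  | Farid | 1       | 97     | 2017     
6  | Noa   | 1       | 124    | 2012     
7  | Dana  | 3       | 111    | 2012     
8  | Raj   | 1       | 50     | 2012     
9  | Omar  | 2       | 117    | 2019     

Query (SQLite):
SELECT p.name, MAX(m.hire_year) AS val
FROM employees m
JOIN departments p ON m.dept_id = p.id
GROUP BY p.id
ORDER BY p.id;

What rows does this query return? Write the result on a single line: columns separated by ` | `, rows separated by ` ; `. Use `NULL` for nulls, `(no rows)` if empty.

Join each employees row to its departments via dept_id.
Group joined rows by departments.id; compute MAX(m.hire_year) per group.
  1: ids {4, 5, 6, 8} → MAX(m.hire_year)=2017
  2: ids {1, 3, 9} → MAX(m.hire_year)=2022
  3: ids {2, 7} → MAX(m.hire_year)=2013

Legal | 2017 ; Ops | 2022 ; Research | 2013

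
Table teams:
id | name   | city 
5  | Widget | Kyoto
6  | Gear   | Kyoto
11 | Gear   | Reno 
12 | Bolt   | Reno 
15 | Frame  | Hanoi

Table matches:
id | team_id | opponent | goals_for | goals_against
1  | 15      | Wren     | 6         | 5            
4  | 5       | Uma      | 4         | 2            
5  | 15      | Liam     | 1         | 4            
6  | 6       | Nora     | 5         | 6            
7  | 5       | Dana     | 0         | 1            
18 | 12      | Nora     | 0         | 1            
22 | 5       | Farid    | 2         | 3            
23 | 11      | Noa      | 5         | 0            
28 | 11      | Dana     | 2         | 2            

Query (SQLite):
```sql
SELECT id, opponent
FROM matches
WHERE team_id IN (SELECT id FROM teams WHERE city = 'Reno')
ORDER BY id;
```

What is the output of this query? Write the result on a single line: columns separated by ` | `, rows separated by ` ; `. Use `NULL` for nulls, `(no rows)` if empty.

Inner query: teams.id where city = 'Reno'.
Outer: keep matches rows whose team_id is in that set.
Inner query → {11, 12}

18 | Nora ; 23 | Noa ; 28 | Dana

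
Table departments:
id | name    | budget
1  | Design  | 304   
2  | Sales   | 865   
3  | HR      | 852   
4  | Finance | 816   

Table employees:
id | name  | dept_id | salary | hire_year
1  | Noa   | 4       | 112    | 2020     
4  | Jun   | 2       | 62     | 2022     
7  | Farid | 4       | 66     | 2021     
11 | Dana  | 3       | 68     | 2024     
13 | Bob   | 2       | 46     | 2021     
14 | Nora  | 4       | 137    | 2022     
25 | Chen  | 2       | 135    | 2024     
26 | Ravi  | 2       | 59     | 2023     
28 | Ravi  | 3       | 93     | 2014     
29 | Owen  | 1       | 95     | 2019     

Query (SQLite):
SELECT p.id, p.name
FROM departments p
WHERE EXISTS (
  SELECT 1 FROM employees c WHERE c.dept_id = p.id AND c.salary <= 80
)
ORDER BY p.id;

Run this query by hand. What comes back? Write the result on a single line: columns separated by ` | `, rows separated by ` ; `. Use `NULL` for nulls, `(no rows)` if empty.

2 | Sales ; 3 | HR ; 4 | Finance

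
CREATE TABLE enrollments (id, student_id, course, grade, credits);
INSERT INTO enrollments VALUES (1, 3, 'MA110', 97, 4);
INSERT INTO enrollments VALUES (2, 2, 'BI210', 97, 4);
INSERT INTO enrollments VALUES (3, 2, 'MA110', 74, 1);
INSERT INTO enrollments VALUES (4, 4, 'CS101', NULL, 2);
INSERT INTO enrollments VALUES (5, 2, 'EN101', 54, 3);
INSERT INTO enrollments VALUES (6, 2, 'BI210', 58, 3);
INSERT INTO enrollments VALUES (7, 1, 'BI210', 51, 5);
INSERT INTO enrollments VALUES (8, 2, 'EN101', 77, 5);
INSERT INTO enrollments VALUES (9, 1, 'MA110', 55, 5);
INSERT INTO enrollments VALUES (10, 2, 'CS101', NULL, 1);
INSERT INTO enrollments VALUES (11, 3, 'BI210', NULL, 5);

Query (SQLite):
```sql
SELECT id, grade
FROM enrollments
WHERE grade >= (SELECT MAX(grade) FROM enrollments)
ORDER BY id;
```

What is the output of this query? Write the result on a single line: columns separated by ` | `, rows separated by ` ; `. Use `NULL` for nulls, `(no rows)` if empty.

1 | 97 ; 2 | 97

Scalar subquery: MAX(grade) over all enrollments rows = 97.
Keep rows where grade >= that value.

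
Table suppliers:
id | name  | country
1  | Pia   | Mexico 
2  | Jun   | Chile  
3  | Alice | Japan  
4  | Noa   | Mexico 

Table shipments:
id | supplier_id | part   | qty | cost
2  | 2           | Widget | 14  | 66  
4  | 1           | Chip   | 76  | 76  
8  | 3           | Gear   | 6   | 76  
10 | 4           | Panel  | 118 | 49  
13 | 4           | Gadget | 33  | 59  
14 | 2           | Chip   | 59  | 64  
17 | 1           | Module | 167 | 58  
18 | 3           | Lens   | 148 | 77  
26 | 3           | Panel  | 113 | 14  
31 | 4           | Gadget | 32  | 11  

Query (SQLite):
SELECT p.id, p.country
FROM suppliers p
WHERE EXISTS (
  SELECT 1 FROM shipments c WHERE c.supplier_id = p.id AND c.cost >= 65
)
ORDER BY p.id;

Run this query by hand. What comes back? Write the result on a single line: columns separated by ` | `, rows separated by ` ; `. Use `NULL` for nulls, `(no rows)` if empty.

For each suppliers row, check whether any shipments with matching supplier_id has cost >= 65.
Keep rows where that is true.

1 | Mexico ; 2 | Chile ; 3 | Japan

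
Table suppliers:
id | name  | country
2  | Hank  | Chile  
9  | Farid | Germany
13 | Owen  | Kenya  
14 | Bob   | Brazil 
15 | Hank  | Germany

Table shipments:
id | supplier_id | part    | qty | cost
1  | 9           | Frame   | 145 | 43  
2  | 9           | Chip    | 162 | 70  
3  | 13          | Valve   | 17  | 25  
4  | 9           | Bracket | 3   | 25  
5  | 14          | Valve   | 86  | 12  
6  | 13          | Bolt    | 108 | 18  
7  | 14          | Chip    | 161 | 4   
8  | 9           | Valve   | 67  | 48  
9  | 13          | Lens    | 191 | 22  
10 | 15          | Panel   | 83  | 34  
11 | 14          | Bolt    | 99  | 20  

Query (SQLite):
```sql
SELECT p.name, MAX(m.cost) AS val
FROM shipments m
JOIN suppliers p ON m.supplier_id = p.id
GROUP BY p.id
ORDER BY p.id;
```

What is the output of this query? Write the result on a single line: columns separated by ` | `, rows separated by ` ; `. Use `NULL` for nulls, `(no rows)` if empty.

Join each shipments row to its suppliers via supplier_id.
Group joined rows by suppliers.id; compute MAX(m.cost) per group.
  9: ids {1, 2, 4, 8} → MAX(m.cost)=70
  13: ids {3, 6, 9} → MAX(m.cost)=25
  14: ids {5, 7, 11} → MAX(m.cost)=20
  15: ids {10} → MAX(m.cost)=34

Farid | 70 ; Owen | 25 ; Bob | 20 ; Hank | 34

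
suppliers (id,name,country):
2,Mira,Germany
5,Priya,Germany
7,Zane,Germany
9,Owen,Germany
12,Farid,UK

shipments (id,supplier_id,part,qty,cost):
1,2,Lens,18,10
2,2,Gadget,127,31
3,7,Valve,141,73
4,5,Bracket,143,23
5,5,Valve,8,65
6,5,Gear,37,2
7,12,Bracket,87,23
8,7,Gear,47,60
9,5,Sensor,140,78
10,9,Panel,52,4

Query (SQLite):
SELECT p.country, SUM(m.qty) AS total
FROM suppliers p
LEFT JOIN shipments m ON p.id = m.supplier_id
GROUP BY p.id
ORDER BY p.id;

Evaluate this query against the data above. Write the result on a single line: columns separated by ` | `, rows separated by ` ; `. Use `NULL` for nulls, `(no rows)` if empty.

Germany | 145 ; Germany | 328 ; Germany | 188 ; Germany | 52 ; UK | 87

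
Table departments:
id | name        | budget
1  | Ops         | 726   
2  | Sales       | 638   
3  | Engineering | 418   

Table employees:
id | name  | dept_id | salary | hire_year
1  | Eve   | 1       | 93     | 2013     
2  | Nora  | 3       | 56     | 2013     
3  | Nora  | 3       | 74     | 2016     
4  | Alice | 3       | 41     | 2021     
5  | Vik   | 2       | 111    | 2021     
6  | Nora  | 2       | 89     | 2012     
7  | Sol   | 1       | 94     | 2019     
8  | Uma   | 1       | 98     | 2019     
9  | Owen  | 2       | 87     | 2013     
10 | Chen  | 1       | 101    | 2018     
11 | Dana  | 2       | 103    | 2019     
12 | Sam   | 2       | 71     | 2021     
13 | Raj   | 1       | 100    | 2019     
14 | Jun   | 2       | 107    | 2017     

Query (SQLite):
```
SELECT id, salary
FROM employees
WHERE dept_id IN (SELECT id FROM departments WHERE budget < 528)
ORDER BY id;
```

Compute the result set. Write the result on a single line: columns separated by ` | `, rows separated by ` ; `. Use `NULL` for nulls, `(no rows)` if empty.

Inner query: departments.id where budget < 528.
Outer: keep employees rows whose dept_id is in that set.
Inner query → {3}

2 | 56 ; 3 | 74 ; 4 | 41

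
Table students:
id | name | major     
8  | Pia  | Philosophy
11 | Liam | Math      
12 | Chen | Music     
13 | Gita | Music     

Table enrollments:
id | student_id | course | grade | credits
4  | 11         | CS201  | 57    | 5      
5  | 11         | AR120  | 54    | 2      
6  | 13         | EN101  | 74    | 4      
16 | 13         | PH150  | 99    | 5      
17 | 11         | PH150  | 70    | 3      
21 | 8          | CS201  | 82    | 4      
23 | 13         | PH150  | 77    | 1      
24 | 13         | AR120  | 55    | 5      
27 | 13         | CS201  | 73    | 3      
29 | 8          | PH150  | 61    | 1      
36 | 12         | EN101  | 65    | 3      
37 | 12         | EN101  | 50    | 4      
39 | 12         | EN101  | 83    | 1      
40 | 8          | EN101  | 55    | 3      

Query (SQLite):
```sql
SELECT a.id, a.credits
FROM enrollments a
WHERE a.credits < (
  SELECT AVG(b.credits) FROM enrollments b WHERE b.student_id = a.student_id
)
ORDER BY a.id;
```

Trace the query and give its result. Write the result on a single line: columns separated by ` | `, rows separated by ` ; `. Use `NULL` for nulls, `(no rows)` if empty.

5 | 2 ; 17 | 3 ; 23 | 1 ; 27 | 3 ; 29 | 1 ; 39 | 1

For each enrollments row a, compute AVG(credits) over rows sharing a.student_id.
Keep row a if a.credits < that per-group AVG.
  student_id=8: AVG(credits) = 2.666667
  student_id=11: AVG(credits) = 3.333333
  student_id=12: AVG(credits) = 2.666667
  student_id=13: AVG(credits) = 3.6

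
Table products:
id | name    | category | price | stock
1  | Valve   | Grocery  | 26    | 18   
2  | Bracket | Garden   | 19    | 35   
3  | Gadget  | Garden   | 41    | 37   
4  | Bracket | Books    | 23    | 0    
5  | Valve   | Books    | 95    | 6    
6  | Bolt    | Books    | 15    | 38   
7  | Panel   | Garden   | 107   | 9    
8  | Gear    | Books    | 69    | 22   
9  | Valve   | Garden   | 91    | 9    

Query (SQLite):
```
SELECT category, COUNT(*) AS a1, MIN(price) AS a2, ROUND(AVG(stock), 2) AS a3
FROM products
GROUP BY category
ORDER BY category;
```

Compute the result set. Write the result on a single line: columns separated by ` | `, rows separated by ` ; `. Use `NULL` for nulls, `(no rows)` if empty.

Books | 4 | 15 | 16.5 ; Garden | 4 | 19 | 22.5 ; Grocery | 1 | 26 | 18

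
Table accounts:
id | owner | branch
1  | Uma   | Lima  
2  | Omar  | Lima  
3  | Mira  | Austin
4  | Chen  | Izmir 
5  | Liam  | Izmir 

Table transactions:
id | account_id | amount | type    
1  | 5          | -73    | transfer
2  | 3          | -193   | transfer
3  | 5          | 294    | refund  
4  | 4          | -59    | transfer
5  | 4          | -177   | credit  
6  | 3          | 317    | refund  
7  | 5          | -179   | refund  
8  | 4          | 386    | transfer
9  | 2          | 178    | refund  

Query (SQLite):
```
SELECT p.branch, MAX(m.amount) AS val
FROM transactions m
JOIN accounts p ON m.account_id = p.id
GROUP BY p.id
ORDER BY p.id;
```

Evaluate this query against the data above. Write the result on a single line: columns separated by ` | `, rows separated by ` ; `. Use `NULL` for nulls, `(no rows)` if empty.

Join each transactions row to its accounts via account_id.
Group joined rows by accounts.id; compute MAX(m.amount) per group.
  2: ids {9} → MAX(m.amount)=178
  3: ids {2, 6} → MAX(m.amount)=317
  4: ids {4, 5, 8} → MAX(m.amount)=386
  5: ids {1, 3, 7} → MAX(m.amount)=294

Lima | 178 ; Austin | 317 ; Izmir | 386 ; Izmir | 294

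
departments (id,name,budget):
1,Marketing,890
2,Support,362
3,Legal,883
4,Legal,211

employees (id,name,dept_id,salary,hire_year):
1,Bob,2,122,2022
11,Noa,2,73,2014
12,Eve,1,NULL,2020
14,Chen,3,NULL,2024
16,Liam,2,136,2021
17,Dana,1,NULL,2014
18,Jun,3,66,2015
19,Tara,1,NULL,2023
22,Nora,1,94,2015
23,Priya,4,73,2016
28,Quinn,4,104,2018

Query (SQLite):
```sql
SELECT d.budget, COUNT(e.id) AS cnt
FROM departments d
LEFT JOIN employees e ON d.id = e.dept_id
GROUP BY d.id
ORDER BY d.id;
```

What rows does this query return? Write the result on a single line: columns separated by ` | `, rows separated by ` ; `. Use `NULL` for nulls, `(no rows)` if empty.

LEFT JOIN keeps every departments row; unmatched ones get NULL for employees columns.
Group by departments.id and compute COUNT(e.id). COUNT(col) of an all-NULL group is 0.
  1: ids {12, 17, 19, 22} → COUNT(e.id)=4
  2: ids {1, 11, 16} → COUNT(e.id)=3
  3: ids {14, 18} → COUNT(e.id)=2
  4: ids {23, 28} → COUNT(e.id)=2

890 | 4 ; 362 | 3 ; 883 | 2 ; 211 | 2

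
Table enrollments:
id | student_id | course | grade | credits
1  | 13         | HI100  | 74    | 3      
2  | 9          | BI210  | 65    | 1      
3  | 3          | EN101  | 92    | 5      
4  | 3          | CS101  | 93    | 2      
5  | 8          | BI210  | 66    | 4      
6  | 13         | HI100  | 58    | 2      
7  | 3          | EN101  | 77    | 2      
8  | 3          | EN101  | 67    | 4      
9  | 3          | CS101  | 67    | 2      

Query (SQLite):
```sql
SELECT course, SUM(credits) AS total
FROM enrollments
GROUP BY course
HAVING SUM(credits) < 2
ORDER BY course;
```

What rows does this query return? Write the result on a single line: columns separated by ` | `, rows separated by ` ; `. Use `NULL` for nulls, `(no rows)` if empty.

(no rows)

Partition enrollments by course; compute SUM(credits) within each group.
HAVING: keep groups where SUM(credits) < 2.
  BI210: ids {2, 5} → SUM(credits)=5
  CS101: ids {4, 9} → SUM(credits)=4
  EN101: ids {3, 7, 8} → SUM(credits)=11
  HI100: ids {1, 6} → SUM(credits)=5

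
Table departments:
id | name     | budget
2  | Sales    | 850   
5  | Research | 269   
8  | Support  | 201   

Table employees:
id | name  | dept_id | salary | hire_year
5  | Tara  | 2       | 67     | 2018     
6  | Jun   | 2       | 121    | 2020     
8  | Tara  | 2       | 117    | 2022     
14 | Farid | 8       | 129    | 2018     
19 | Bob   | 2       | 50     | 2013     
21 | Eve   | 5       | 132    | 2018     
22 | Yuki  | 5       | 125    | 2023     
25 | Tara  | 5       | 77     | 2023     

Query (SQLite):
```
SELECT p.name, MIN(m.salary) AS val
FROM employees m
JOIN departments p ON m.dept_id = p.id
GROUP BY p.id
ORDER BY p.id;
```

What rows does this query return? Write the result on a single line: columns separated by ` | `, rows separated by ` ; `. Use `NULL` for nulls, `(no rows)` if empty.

Sales | 50 ; Research | 77 ; Support | 129

Join each employees row to its departments via dept_id.
Group joined rows by departments.id; compute MIN(m.salary) per group.
  2: ids {5, 6, 8, 19} → MIN(m.salary)=50
  5: ids {21, 22, 25} → MIN(m.salary)=77
  8: ids {14} → MIN(m.salary)=129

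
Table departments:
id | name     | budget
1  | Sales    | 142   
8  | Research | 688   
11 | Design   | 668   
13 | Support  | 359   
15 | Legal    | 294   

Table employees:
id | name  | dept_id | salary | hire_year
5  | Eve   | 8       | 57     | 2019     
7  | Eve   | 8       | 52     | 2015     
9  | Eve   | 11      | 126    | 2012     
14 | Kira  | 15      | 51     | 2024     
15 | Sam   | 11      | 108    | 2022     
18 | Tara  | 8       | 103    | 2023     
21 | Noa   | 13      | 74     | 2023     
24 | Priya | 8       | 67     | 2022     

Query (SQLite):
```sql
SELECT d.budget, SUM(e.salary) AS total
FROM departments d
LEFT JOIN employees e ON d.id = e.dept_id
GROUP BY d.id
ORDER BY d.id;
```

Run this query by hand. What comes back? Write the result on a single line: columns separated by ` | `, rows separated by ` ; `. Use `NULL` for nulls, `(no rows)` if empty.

LEFT JOIN keeps every departments row; unmatched ones get NULL for employees columns.
Group by departments.id and compute SUM(e.salary). SUM over an all-NULL group is NULL.
  1: ids {—} → SUM(e.salary)=NULL
  8: ids {5, 7, 18, 24} → SUM(e.salary)=279
  11: ids {9, 15} → SUM(e.salary)=234
  13: ids {21} → SUM(e.salary)=74
  15: ids {14} → SUM(e.salary)=51

142 | NULL ; 688 | 279 ; 668 | 234 ; 359 | 74 ; 294 | 51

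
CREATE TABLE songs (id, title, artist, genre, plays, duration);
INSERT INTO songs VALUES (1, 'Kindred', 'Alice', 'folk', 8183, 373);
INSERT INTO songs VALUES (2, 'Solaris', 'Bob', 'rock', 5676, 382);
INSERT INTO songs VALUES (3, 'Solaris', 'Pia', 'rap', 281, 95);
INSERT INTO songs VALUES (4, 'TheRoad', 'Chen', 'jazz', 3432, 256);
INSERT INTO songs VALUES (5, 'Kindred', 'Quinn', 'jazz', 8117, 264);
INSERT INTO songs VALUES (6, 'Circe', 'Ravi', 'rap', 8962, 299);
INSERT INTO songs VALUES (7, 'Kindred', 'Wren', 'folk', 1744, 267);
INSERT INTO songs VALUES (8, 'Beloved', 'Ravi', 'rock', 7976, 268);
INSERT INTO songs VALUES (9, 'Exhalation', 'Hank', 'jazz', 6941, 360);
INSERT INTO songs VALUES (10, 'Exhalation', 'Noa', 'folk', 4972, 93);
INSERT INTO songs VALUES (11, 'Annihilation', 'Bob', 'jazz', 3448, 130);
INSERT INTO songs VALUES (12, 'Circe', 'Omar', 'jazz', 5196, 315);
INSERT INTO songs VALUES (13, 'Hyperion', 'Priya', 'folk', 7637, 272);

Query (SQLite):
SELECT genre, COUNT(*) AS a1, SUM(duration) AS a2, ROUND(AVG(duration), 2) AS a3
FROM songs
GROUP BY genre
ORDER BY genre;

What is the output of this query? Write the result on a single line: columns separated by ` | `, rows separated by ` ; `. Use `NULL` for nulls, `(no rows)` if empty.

folk | 4 | 1005 | 251.25 ; jazz | 5 | 1325 | 265 ; rap | 2 | 394 | 197 ; rock | 2 | 650 | 325

Group songs by genre.
Per group compute: COUNT(*), SUM(duration), ROUND(AVG(duration), 2).
  folk: ids {1, 7, 10, 13} → COUNT(*)=4, SUM(duration)=1005, ROUND(AVG(duration), 2)=251.25
  jazz: ids {4, 5, 9, 11, 12} → COUNT(*)=5, SUM(duration)=1325, ROUND(AVG(duration), 2)=265
  rap: ids {3, 6} → COUNT(*)=2, SUM(duration)=394, ROUND(AVG(duration), 2)=197
  rock: ids {2, 8} → COUNT(*)=2, SUM(duration)=650, ROUND(AVG(duration), 2)=325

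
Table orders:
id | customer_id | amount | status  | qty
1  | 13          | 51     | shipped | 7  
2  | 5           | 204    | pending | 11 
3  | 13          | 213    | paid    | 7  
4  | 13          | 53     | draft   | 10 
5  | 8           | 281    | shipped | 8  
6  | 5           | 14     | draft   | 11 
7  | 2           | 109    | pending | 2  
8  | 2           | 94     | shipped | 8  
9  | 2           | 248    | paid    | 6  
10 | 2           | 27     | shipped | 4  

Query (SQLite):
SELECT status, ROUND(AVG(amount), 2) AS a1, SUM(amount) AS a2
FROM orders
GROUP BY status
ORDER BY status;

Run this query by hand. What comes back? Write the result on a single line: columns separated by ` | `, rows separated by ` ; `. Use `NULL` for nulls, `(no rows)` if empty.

Group orders by status.
Per group compute: ROUND(AVG(amount), 2), SUM(amount).
  draft: ids {4, 6} → ROUND(AVG(amount), 2)=33.5, SUM(amount)=67
  paid: ids {3, 9} → ROUND(AVG(amount), 2)=230.5, SUM(amount)=461
  pending: ids {2, 7} → ROUND(AVG(amount), 2)=156.5, SUM(amount)=313
  shipped: ids {1, 5, 8, 10} → ROUND(AVG(amount), 2)=113.25, SUM(amount)=453

draft | 33.5 | 67 ; paid | 230.5 | 461 ; pending | 156.5 | 313 ; shipped | 113.25 | 453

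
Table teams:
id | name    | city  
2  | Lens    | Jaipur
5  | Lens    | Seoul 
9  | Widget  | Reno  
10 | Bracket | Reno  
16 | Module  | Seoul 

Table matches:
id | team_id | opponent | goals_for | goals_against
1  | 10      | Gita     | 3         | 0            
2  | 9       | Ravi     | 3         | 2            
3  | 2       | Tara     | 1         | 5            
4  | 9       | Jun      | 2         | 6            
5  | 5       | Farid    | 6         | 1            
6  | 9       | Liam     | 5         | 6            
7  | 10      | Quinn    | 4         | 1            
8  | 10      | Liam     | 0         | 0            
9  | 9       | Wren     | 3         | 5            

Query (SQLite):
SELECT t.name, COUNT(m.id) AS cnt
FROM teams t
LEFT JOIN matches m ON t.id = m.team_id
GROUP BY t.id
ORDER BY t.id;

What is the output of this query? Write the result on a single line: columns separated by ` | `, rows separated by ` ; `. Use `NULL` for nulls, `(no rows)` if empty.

Lens | 1 ; Lens | 1 ; Widget | 4 ; Bracket | 3 ; Module | 0

LEFT JOIN keeps every teams row; unmatched ones get NULL for matches columns.
Group by teams.id and compute COUNT(m.id). COUNT(col) of an all-NULL group is 0.
  2: ids {3} → COUNT(m.id)=1
  5: ids {5} → COUNT(m.id)=1
  9: ids {2, 4, 6, 9} → COUNT(m.id)=4
  10: ids {1, 7, 8} → COUNT(m.id)=3
  16: ids {—} → COUNT(m.id)=0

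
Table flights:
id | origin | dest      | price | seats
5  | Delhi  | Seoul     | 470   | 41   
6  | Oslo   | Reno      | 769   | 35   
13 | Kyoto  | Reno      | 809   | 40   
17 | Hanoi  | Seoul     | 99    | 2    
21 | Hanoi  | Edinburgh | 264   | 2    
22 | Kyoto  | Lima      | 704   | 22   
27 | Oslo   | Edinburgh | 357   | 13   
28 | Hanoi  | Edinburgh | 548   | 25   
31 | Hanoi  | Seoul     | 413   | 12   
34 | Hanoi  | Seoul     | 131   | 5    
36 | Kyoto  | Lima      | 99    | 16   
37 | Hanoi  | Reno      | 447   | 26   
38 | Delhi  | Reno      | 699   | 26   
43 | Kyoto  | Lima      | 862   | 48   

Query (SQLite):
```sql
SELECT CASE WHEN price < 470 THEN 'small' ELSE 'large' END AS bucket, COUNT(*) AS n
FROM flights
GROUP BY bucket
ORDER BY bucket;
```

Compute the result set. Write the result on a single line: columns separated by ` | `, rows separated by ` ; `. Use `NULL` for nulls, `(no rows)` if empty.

Bucket rows by price < 470 → 'small' else 'large'; count each bucket.

large | 7 ; small | 7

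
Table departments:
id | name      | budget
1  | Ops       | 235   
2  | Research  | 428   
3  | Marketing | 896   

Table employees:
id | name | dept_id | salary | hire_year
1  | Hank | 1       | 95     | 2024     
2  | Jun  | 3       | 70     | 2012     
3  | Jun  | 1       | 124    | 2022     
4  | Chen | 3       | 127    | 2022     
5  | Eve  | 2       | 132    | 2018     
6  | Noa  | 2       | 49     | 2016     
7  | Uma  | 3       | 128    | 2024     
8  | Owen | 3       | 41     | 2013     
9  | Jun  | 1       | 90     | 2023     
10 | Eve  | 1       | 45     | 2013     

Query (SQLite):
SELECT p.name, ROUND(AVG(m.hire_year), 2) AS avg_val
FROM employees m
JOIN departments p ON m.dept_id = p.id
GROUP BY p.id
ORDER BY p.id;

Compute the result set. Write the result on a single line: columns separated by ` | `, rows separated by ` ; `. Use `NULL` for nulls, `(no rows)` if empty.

Join each employees row to its departments via dept_id.
Group joined rows by departments.id; compute ROUND(AVG(m.hire_year), 2) per group.
  1: ids {1, 3, 9, 10} → ROUND(AVG(m.hire_year), 2)=2020.5
  2: ids {5, 6} → ROUND(AVG(m.hire_year), 2)=2017
  3: ids {2, 4, 7, 8} → ROUND(AVG(m.hire_year), 2)=2017.75

Ops | 2020.5 ; Research | 2017 ; Marketing | 2017.75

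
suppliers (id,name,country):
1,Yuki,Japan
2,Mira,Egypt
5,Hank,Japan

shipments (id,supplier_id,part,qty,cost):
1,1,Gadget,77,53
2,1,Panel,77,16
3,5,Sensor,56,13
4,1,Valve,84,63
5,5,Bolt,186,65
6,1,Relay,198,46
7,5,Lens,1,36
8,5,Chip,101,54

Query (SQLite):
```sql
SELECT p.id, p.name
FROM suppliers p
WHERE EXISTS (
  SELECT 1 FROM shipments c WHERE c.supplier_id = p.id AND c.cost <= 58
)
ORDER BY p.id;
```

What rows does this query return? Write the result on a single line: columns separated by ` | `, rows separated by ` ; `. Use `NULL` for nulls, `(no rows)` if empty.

1 | Yuki ; 5 | Hank

For each suppliers row, check whether any shipments with matching supplier_id has cost <= 58.
Keep rows where that is true.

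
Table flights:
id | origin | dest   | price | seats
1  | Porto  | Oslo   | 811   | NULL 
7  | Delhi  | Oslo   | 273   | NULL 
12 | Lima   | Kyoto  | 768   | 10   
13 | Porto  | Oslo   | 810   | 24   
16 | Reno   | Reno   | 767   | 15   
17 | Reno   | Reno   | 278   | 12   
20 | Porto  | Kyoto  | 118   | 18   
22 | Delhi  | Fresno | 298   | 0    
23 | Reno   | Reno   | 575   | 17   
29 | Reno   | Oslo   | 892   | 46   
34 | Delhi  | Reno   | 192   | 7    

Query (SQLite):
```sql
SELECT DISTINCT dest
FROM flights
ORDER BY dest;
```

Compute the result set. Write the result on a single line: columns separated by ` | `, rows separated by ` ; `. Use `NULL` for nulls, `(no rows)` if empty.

Fresno ; Kyoto ; Oslo ; Reno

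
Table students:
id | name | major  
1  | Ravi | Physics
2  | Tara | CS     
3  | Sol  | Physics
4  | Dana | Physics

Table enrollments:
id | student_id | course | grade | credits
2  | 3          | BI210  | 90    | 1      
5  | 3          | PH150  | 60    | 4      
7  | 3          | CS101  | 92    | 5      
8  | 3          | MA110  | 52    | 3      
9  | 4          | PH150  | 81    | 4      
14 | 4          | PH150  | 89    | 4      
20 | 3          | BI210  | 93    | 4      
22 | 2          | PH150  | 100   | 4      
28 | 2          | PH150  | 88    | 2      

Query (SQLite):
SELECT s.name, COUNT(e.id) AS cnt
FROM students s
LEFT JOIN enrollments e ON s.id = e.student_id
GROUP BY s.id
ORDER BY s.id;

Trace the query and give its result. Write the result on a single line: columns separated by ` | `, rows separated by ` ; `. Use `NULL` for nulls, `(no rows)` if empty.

Ravi | 0 ; Tara | 2 ; Sol | 5 ; Dana | 2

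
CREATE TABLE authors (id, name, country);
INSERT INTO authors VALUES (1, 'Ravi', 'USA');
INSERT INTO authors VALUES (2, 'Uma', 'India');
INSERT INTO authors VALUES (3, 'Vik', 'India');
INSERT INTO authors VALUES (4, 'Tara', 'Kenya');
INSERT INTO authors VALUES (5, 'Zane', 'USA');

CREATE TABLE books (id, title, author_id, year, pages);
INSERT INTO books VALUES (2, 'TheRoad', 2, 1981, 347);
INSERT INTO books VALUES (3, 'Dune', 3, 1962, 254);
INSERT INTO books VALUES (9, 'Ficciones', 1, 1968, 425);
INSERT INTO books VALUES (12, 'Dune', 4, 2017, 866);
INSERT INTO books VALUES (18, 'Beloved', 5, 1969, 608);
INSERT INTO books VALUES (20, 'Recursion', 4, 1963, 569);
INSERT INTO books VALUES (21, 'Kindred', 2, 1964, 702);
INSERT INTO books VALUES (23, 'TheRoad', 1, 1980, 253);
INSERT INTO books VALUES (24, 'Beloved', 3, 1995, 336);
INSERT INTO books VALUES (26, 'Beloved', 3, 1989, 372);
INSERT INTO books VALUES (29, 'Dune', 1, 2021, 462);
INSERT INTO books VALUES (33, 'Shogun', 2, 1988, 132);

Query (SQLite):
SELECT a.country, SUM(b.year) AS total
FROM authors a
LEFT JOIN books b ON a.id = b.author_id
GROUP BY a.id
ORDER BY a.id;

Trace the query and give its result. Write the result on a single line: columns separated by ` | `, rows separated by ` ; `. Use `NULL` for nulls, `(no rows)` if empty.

USA | 5969 ; India | 5933 ; India | 5946 ; Kenya | 3980 ; USA | 1969

LEFT JOIN keeps every authors row; unmatched ones get NULL for books columns.
Group by authors.id and compute SUM(b.year). SUM over an all-NULL group is NULL.
  1: ids {9, 23, 29} → SUM(b.year)=5969
  2: ids {2, 21, 33} → SUM(b.year)=5933
  3: ids {3, 24, 26} → SUM(b.year)=5946
  4: ids {12, 20} → SUM(b.year)=3980
  5: ids {18} → SUM(b.year)=1969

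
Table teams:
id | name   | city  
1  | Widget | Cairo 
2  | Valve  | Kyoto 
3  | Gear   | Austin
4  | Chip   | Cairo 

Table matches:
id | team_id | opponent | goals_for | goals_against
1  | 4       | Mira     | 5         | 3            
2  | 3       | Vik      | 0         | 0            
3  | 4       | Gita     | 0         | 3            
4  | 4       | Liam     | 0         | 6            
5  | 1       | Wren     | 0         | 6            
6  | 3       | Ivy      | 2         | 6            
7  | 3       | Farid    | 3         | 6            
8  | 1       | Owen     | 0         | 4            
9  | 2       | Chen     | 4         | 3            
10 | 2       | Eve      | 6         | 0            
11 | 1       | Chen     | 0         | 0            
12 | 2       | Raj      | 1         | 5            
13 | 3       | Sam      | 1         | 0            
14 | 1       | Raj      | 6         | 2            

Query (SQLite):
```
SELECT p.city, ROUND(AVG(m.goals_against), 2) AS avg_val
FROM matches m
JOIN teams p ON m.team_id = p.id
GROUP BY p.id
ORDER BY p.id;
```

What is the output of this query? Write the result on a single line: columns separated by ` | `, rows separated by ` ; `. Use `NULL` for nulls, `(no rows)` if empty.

Join each matches row to its teams via team_id.
Group joined rows by teams.id; compute ROUND(AVG(m.goals_against), 2) per group.
  1: ids {5, 8, 11, 14} → ROUND(AVG(m.goals_against), 2)=3
  2: ids {9, 10, 12} → ROUND(AVG(m.goals_against), 2)=2.67
  3: ids {2, 6, 7, 13} → ROUND(AVG(m.goals_against), 2)=3
  4: ids {1, 3, 4} → ROUND(AVG(m.goals_against), 2)=4

Cairo | 3 ; Kyoto | 2.67 ; Austin | 3 ; Cairo | 4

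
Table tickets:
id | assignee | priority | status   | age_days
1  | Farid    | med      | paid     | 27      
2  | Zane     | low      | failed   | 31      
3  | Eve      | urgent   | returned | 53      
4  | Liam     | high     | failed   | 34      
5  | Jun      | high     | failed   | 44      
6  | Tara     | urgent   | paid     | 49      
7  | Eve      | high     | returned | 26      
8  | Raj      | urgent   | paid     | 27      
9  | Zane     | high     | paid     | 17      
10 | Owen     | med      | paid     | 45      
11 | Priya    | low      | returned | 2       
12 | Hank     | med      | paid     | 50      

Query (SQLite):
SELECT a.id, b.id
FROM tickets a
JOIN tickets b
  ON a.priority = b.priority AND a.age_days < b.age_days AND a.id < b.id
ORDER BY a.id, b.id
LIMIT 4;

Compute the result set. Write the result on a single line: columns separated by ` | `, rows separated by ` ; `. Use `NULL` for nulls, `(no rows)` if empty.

1 | 10 ; 1 | 12 ; 4 | 5 ; 10 | 12

Pairs (a,b) with same priority, a.age_days < b.age_days, a.id < b.id.
priority groups: high:{4,5,7,9} low:{2,11} med:{1,10,12} urgent:{3,6,8}
Ordered by (a.id, b.id); first 4.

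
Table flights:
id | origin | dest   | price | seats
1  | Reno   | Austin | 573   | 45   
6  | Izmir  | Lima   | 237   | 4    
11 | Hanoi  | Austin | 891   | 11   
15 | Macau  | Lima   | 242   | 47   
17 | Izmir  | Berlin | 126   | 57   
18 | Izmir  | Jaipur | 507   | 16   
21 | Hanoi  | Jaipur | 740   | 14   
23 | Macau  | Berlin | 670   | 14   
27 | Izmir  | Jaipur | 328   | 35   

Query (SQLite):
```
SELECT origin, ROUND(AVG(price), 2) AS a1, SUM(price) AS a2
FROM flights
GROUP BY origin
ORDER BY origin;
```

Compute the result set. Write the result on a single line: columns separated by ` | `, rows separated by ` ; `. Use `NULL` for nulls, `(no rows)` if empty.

Hanoi | 815.5 | 1631 ; Izmir | 299.5 | 1198 ; Macau | 456 | 912 ; Reno | 573 | 573

Group flights by origin.
Per group compute: ROUND(AVG(price), 2), SUM(price).
  Hanoi: ids {11, 21} → ROUND(AVG(price), 2)=815.5, SUM(price)=1631
  Izmir: ids {6, 17, 18, 27} → ROUND(AVG(price), 2)=299.5, SUM(price)=1198
  Macau: ids {15, 23} → ROUND(AVG(price), 2)=456, SUM(price)=912
  Reno: ids {1} → ROUND(AVG(price), 2)=573, SUM(price)=573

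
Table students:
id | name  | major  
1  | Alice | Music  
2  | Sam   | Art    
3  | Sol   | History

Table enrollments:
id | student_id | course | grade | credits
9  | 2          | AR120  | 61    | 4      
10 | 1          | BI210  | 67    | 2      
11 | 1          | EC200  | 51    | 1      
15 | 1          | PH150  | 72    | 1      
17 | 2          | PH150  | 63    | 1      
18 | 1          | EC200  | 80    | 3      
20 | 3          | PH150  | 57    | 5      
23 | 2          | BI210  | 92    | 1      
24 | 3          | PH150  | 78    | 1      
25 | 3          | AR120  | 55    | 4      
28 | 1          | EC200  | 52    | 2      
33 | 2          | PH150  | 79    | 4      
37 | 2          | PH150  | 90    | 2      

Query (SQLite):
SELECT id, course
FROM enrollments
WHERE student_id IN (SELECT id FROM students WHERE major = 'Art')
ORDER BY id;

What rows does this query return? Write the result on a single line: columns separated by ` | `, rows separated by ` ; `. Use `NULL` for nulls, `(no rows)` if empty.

Inner query: students.id where major = 'Art'.
Outer: keep enrollments rows whose student_id is in that set.
Inner query → {2}

9 | AR120 ; 17 | PH150 ; 23 | BI210 ; 33 | PH150 ; 37 | PH150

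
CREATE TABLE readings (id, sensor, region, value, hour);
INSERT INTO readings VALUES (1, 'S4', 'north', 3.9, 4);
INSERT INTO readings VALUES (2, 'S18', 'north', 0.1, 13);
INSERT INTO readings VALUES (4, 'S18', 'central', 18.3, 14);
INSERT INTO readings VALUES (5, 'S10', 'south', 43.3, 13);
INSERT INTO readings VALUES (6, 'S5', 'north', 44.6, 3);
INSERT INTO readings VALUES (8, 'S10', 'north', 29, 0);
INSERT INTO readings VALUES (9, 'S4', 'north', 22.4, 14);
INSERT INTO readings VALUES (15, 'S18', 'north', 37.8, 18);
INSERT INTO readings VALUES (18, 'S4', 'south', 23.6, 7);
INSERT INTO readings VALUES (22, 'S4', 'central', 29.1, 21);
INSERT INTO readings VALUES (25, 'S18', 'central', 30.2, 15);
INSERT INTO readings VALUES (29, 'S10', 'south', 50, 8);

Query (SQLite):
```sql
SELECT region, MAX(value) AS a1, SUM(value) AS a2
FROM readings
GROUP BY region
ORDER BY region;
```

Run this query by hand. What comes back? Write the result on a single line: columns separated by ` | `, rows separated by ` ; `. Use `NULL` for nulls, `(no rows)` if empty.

central | 30.2 | 77.6 ; north | 44.6 | 137.8 ; south | 50 | 116.9

Group readings by region.
Per group compute: MAX(value), SUM(value).
  central: ids {4, 22, 25} → MAX(value)=30.2, SUM(value)=77.6
  north: ids {1, 2, 6, 8, 9, 15} → MAX(value)=44.6, SUM(value)=137.8
  south: ids {5, 18, 29} → MAX(value)=50, SUM(value)=116.9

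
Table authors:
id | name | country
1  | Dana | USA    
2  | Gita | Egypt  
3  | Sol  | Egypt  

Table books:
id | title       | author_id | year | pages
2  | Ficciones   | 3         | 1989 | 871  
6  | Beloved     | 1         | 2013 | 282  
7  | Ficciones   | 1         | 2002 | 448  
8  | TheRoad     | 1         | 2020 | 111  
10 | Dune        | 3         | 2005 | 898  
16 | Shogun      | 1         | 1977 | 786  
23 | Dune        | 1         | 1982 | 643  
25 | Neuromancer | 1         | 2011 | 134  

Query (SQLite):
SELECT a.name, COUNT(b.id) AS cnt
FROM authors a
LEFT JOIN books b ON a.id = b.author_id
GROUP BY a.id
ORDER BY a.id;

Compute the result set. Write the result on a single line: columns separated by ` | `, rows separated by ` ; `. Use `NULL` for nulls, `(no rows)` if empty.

Dana | 6 ; Gita | 0 ; Sol | 2

LEFT JOIN keeps every authors row; unmatched ones get NULL for books columns.
Group by authors.id and compute COUNT(b.id). COUNT(col) of an all-NULL group is 0.
  1: ids {6, 7, 8, 16, 23, 25} → COUNT(b.id)=6
  2: ids {—} → COUNT(b.id)=0
  3: ids {2, 10} → COUNT(b.id)=2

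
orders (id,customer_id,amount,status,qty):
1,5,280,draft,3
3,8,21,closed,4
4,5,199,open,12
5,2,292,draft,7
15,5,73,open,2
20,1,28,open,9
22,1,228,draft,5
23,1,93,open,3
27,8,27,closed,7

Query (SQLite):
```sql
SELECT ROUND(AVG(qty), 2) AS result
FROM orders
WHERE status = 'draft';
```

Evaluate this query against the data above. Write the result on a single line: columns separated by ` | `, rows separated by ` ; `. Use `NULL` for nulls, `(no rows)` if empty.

5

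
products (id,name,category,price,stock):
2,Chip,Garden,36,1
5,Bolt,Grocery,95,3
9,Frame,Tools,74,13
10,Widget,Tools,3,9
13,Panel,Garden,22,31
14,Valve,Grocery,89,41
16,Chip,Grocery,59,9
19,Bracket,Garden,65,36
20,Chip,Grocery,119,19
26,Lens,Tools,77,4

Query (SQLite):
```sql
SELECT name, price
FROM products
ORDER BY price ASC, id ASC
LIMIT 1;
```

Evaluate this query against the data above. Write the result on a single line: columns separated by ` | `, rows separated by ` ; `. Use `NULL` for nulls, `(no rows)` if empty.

Widget | 3

Sort by price asc, tiebreak id asc: (3, id=10), (22, id=13), (36, id=2), (59, id=16) …. Take first 1.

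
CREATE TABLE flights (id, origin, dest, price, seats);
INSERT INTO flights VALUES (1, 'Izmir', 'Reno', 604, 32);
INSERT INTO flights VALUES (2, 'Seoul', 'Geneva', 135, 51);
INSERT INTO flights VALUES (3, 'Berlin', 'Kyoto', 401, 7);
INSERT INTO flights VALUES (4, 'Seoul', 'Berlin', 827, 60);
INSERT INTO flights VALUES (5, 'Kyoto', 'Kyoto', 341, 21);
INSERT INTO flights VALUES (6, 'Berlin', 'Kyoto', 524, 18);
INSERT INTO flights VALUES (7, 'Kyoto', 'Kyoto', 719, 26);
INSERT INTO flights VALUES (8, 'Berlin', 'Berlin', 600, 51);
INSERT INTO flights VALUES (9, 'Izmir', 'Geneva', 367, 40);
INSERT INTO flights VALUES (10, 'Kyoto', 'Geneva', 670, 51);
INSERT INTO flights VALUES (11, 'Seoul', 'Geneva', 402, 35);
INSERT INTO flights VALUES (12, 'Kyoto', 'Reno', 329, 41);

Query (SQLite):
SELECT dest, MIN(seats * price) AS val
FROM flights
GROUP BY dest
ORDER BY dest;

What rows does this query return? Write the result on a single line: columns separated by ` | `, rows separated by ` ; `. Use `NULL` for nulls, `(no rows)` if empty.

Berlin | 30600 ; Geneva | 6885 ; Kyoto | 2807 ; Reno | 13489

For each row compute seats * price.
Group by dest; take MIN of the expression per group.
  Berlin: ids {4, 8} → MIN(seats * price)=30600
  Geneva: ids {2, 9, 10, 11} → MIN(seats * price)=6885
  Kyoto: ids {3, 5, 6, 7} → MIN(seats * price)=2807
  Reno: ids {1, 12} → MIN(seats * price)=13489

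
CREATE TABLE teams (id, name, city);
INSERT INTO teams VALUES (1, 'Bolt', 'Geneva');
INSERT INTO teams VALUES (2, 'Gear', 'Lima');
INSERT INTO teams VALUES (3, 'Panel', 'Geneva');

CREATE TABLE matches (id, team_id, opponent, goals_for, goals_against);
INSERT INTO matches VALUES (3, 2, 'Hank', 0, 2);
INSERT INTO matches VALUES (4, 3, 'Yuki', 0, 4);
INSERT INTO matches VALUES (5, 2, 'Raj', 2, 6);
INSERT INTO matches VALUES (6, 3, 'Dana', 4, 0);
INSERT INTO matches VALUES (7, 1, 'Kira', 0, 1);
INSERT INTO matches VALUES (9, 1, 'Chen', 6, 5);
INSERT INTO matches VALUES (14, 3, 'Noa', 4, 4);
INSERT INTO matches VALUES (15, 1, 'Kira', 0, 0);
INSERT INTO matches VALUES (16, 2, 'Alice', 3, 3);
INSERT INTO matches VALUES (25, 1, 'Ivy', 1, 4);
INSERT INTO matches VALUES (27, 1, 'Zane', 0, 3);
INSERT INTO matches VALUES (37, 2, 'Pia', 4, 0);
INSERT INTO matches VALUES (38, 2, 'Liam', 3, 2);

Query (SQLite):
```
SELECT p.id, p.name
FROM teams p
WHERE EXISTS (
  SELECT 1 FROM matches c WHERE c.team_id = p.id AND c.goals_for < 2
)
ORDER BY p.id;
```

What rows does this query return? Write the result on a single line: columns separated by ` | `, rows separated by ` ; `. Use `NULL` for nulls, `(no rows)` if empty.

1 | Bolt ; 2 | Gear ; 3 | Panel

For each teams row, check whether any matches with matching team_id has goals_for < 2.
Keep rows where that is true.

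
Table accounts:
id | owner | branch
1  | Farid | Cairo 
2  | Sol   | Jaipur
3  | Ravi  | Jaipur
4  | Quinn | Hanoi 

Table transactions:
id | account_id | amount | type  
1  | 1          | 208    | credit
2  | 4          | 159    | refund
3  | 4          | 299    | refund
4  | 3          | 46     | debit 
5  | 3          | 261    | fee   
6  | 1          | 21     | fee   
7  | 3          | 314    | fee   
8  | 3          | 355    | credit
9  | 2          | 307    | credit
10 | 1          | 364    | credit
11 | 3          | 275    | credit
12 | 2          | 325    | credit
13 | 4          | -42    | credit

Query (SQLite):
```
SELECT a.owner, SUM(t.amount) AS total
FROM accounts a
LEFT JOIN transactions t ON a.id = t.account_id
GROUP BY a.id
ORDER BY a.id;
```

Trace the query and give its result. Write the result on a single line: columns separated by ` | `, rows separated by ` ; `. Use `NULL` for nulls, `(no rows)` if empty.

LEFT JOIN keeps every accounts row; unmatched ones get NULL for transactions columns.
Group by accounts.id and compute SUM(t.amount). SUM over an all-NULL group is NULL.
  1: ids {1, 6, 10} → SUM(t.amount)=593
  2: ids {9, 12} → SUM(t.amount)=632
  3: ids {4, 5, 7, 8, 11} → SUM(t.amount)=1251
  4: ids {2, 3, 13} → SUM(t.amount)=416

Farid | 593 ; Sol | 632 ; Ravi | 1251 ; Quinn | 416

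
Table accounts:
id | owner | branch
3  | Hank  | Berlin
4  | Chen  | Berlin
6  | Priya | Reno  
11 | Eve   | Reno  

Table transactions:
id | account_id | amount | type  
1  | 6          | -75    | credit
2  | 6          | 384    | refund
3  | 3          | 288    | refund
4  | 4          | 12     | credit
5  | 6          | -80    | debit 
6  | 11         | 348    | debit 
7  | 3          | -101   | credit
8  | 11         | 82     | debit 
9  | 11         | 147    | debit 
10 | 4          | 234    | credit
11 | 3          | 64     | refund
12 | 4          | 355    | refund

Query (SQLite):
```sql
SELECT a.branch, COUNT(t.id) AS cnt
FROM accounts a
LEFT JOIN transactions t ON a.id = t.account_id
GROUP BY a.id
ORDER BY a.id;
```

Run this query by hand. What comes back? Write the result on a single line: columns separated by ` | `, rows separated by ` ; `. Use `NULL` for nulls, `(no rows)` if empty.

LEFT JOIN keeps every accounts row; unmatched ones get NULL for transactions columns.
Group by accounts.id and compute COUNT(t.id). COUNT(col) of an all-NULL group is 0.
  3: ids {3, 7, 11} → COUNT(t.id)=3
  4: ids {4, 10, 12} → COUNT(t.id)=3
  6: ids {1, 2, 5} → COUNT(t.id)=3
  11: ids {6, 8, 9} → COUNT(t.id)=3

Berlin | 3 ; Berlin | 3 ; Reno | 3 ; Reno | 3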